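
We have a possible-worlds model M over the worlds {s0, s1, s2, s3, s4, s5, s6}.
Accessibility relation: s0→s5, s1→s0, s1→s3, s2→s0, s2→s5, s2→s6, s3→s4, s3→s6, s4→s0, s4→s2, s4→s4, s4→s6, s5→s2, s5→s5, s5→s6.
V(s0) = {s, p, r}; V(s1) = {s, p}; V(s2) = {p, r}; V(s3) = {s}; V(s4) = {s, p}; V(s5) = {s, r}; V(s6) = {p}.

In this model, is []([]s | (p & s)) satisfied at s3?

Yes

Recall that []ψ holds at a world iff ψ holds at every accessible world, and <>ψ holds iff ψ holds at some accessible world.
At s3: []([]s | (p & s)) requires []s | (p & s) at every successor {s4, s6}.
    At s4: []s is false, p & s is true, so []s | (p & s) is true.
      At s4: []s requires s at every successor {s0, s2, s4, s6}.
        s fails at s2, so []s is false at s4.
    At s6: []s is true, p & s is false, so []s | (p & s) is true.
      At s6: no accessible worlds, so []s holds vacuously.
So []([]s | (p & s)) is true at s3.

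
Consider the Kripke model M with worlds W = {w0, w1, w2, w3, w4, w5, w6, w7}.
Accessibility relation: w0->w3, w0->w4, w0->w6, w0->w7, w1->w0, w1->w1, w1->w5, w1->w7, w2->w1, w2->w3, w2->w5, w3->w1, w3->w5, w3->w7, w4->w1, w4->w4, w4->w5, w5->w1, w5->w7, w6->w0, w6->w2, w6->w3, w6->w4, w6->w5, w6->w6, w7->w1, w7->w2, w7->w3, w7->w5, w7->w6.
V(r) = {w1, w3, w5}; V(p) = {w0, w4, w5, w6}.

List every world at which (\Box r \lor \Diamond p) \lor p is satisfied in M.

w0, w1, w2, w3, w4, w5, w6, w7

Let φ = (\Box r \lor \Diamond p) \lor p. Evaluate φ at each world:
  w0 (successors {w3, w4, w6, w7}): φ is true.
  w1 (successors {w0, w1, w5, w7}): φ is true.
  w2 (successors {w1, w3, w5}): φ is true.
  w3 (successors {w1, w5, w7}): φ is true.
  w4 (successors {w1, w4, w5}): φ is true.
  w5 (successors {w1, w7}): φ is true.
  w6 (successors {w0, w2, w3, w4, w5, w6}): φ is true.
  w7 (successors {w1, w2, w3, w5, w6}): φ is true.
For instance, at w2:
  At w2: \Box r \lor \Diamond p is true, p is false, so (\Box r \lor \Diamond p) \lor p is true.
    At w2: \Box r is true, \Diamond p is true, so \Box r \lor \Diamond p is true.
      At w2: \Box r requires r at every successor {w1, w3, w5}.
        At w1: r is true.
        At w3: r is true.
        At w5: r is true.
      So \Box r is true at w2.
      At w2: \Diamond p requires p at some successor in {w1, w3, w5}.
        p holds at w5, so \Diamond p is true at w2.
Satisfying worlds: {w0, w1, w2, w3, w4, w5, w6, w7}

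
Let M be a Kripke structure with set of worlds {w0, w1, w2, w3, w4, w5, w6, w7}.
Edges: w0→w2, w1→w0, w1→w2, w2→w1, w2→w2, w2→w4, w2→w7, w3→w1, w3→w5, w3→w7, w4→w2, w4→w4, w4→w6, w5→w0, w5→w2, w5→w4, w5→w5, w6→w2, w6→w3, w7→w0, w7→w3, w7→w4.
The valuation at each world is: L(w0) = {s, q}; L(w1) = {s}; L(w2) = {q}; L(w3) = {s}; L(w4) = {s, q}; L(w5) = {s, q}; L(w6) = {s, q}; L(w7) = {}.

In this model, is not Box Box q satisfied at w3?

At w3: Box Box q is false, so not Box Box q is true.
  At w3: Box Box q requires Box q at every successor {w1, w5, w7}.
    Box q fails at w7, so Box Box q is false at w3.
      At w7: Box q requires q at every successor {w0, w3, w4}.
        q fails at w3, so Box q is false at w7.

Yes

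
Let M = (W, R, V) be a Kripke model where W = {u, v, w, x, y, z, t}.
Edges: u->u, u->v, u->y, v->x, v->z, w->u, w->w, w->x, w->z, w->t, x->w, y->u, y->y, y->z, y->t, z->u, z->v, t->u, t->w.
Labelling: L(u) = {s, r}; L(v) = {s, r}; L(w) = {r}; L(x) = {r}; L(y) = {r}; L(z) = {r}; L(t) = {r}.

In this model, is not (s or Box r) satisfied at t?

No

At t: s or Box r is true, so not (s or Box r) is false.
  At t: s is false, Box r is true, so s or Box r is true.
    At t: Box r requires r at every successor {u, w}.
      At u: r is true.
      At w: r is true.
    So Box r is true at t.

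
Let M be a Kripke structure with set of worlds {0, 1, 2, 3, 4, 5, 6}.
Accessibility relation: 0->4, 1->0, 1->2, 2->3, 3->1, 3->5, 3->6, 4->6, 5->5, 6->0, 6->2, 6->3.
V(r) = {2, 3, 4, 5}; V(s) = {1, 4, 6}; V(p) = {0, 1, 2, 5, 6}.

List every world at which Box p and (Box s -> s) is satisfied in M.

Let φ = Box p and (Box s -> s). Evaluate φ at each world:
  0 (successors {4}): φ is false.
  1 (successors {0, 2}): φ is true.
  2 (successors {3}): φ is false.
  3 (successors {1, 5, 6}): φ is true.
  4 (successors {6}): φ is true.
  5 (successors {5}): φ is true.
  6 (successors {0, 2, 3}): φ is false.
For instance, at 5:
  At 5: Box p is true, Box s -> s is true, so Box p and (Box s -> s) is true.
    At 5: Box p requires p at every successor {5}.
      At 5: p is true.
    So Box p is true at 5.
    At 5: Box s is false, s is false, so Box s -> s is true.
      At 5: Box s requires s at every successor {5}.
        s fails at 5, so Box s is false at 5.
Satisfying worlds: {1, 3, 4, 5}

1, 3, 4, 5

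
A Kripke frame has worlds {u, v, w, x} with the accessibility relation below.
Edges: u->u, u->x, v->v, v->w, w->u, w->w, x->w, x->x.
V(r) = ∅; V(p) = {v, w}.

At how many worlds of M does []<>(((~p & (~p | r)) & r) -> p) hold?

Let φ = []<>(((~p & (~p | r)) & r) -> p). Evaluate φ at each world:
  u (successors {u, x}): φ is true.
  v (successors {v, w}): φ is true.
  w (successors {u, w}): φ is true.
  x (successors {w, x}): φ is true.
For instance, at v:
  At v: []<>(((~p & (~p | r)) & r) -> p) requires <>(((~p & (~p | r)) & r) -> p) at every successor {v, w}.
      At v: <>(((~p & (~p | r)) & r) -> p) requires ((~p & (~p | r)) & r) -> p at some successor in {v, w}.
        ((~p & (~p | r)) & r) -> p holds at v, so <>(((~p & (~p | r)) & r) -> p) is true at v.
      At w: <>(((~p & (~p | r)) & r) -> p) requires ((~p & (~p | r)) & r) -> p at some successor in {u, w}.
        ((~p & (~p | r)) & r) -> p holds at u, so <>(((~p & (~p | r)) & r) -> p) is true at w.
  So []<>(((~p & (~p | r)) & r) -> p) is true at v.
Satisfying worlds: {u, v, w, x}

4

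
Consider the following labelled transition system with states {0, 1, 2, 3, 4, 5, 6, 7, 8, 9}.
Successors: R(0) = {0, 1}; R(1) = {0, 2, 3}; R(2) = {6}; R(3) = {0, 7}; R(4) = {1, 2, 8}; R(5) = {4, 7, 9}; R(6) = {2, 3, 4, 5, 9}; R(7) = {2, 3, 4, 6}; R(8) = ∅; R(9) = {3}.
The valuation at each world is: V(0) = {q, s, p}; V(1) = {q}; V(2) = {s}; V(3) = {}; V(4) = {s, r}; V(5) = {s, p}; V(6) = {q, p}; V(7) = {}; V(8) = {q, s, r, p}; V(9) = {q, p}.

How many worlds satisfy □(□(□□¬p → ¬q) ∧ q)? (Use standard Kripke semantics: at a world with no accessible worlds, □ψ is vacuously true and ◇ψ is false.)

Recall that □ψ holds at a world iff ψ holds at every accessible world, and ◇ψ holds iff ψ holds at some accessible world.
Let φ = □(□(□□¬p → ¬q) ∧ q). Evaluate φ at each world:
  0 (successors {0, 1}): φ is true.
  1 (successors {0, 2, 3}): φ is false.
  2 (successors {6}): φ is true.
  3 (successors {0, 7}): φ is false.
  4 (successors {1, 2, 8}): φ is false.
  5 (successors {4, 7, 9}): φ is false.
  6 (successors {2, 3, 4, 5, 9}): φ is false.
  7 (successors {2, 3, 4, 6}): φ is false.
  8 (successors ∅): φ is true.
  9 (successors {3}): φ is false.
For instance, at 4:
  At 4: □(□(□□¬p → ¬q) ∧ q) requires □(□□¬p → ¬q) ∧ q at every successor {1, 2, 8}.
    □(□□¬p → ¬q) ∧ q fails at 2, so □(□(□□¬p → ¬q) ∧ q) is false at 4.
      At 2: □(□□¬p → ¬q) is true, q is false, so □(□□¬p → ¬q) ∧ q is false.
Satisfying worlds: {0, 2, 8}

3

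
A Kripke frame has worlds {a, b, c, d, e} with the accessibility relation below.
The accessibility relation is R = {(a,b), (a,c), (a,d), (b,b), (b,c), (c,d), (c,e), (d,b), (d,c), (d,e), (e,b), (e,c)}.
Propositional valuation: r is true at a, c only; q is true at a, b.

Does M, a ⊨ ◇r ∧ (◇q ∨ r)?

Yes

Recall that ◇ψ holds at a world iff ψ holds at some accessible world.
At a: ◇r is true, ◇q ∨ r is true, so ◇r ∧ (◇q ∨ r) is true.
  At a: ◇r requires r at some successor in {b, c, d}.
    r holds at c, so ◇r is true at a.
  At a: ◇q is true, r is true, so ◇q ∨ r is true.
    At a: ◇q requires q at some successor in {b, c, d}.
      q holds at b, so ◇q is true at a.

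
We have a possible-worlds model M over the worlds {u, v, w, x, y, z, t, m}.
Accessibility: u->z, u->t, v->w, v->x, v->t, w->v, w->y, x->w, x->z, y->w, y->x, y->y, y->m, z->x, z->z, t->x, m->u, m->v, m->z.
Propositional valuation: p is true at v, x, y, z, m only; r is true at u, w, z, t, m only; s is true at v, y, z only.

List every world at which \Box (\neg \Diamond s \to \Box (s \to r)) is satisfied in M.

u, v, w, x, y, z, t, m

Let φ = \Box (\neg \Diamond s \to \Box (s \to r)). Evaluate φ at each world:
  u (successors {z, t}): φ is true.
  v (successors {w, x, t}): φ is true.
  w (successors {v, y}): φ is true.
  x (successors {w, z}): φ is true.
  y (successors {w, x, y, m}): φ is true.
  z (successors {x, z}): φ is true.
  t (successors {x}): φ is true.
  m (successors {u, v, z}): φ is true.
For instance, at z:
  At z: \Box (\neg \Diamond s \to \Box (s \to r)) requires \neg \Diamond s \to \Box (s \to r) at every successor {x, z}.
      At x: \neg \Diamond s is false, \Box (s \to r) is true, so \neg \Diamond s \to \Box (s \to r) is true.
      At z: \neg \Diamond s is false, \Box (s \to r) is true, so \neg \Diamond s \to \Box (s \to r) is true.
  So \Box (\neg \Diamond s \to \Box (s \to r)) is true at z.
Satisfying worlds: {u, v, w, x, y, z, t, m}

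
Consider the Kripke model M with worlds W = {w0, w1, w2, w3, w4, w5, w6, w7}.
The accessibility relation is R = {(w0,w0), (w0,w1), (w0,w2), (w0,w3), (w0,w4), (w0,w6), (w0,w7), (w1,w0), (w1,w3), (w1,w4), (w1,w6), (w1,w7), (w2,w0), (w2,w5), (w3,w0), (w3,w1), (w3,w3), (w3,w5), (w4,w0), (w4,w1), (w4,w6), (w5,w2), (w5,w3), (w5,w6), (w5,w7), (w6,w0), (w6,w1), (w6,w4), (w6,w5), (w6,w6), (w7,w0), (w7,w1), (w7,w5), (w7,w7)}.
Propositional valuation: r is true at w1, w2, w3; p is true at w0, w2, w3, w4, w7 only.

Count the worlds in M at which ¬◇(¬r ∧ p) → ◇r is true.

8

Let φ = ¬◇(¬r ∧ p) → ◇r. Evaluate φ at each world:
  w0 (successors {w0, w1, w2, w3, w4, w6, w7}): φ is true.
  w1 (successors {w0, w3, w4, w6, w7}): φ is true.
  w2 (successors {w0, w5}): φ is true.
  w3 (successors {w0, w1, w3, w5}): φ is true.
  w4 (successors {w0, w1, w6}): φ is true.
  w5 (successors {w2, w3, w6, w7}): φ is true.
  w6 (successors {w0, w1, w4, w5, w6}): φ is true.
  w7 (successors {w0, w1, w5, w7}): φ is true.
For instance, at w5:
  At w5: ¬◇(¬r ∧ p) is false, ◇r is true, so ¬◇(¬r ∧ p) → ◇r is true.
    At w5: ◇(¬r ∧ p) is true, so ¬◇(¬r ∧ p) is false.
      At w5: ◇(¬r ∧ p) requires ¬r ∧ p at some successor in {w2, w3, w6, w7}.
        ¬r ∧ p holds at w7, so ◇(¬r ∧ p) is true at w5.
    At w5: ◇r requires r at some successor in {w2, w3, w6, w7}.
      r holds at w2, so ◇r is true at w5.
Satisfying worlds: {w0, w1, w2, w3, w4, w5, w6, w7}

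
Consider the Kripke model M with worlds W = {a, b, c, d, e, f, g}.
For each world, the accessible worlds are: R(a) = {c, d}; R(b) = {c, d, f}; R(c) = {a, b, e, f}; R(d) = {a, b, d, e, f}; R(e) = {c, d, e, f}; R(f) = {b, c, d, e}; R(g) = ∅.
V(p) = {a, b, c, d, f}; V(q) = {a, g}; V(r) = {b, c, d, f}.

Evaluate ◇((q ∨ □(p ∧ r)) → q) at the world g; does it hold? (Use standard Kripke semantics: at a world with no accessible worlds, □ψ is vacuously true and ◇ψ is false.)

Recall that □ψ holds at a world iff ψ holds at every accessible world, and ◇ψ holds iff ψ holds at some accessible world.
At g: no accessible worlds, so ◇((q ∨ □(p ∧ r)) → q) is false.

No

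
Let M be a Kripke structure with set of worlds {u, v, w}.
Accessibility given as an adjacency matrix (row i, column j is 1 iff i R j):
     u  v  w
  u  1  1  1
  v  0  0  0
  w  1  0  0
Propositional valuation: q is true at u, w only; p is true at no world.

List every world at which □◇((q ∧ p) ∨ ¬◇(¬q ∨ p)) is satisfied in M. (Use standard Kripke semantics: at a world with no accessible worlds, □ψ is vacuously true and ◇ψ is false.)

v, w

Recall that □ψ holds at a world iff ψ holds at every accessible world, and ◇ψ holds iff ψ holds at some accessible world.
Let φ = □◇((q ∧ p) ∨ ¬◇(¬q ∨ p)). Evaluate φ at each world:
  u (successors {u, v, w}): φ is false.
  v (successors ∅): φ is true.
  w (successors {u}): φ is true.
For instance, at w:
  At w: □◇((q ∧ p) ∨ ¬◇(¬q ∨ p)) requires ◇((q ∧ p) ∨ ¬◇(¬q ∨ p)) at every successor {u}.
      At u: ◇((q ∧ p) ∨ ¬◇(¬q ∨ p)) requires (q ∧ p) ∨ ¬◇(¬q ∨ p) at some successor in {u, v, w}.
        (q ∧ p) ∨ ¬◇(¬q ∨ p) holds at v, so ◇((q ∧ p) ∨ ¬◇(¬q ∨ p)) is true at u.
  So □◇((q ∧ p) ∨ ¬◇(¬q ∨ p)) is true at w.
Satisfying worlds: {v, w}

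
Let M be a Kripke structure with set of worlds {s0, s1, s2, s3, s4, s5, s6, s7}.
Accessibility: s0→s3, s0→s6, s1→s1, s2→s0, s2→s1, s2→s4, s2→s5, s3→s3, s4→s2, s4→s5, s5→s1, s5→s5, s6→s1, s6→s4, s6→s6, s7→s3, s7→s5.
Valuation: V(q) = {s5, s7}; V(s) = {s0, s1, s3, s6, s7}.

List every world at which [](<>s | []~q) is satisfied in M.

Let φ = [](<>s | []~q). Evaluate φ at each world:
  s0 (successors {s3, s6}): φ is true.
  s1 (successors {s1}): φ is true.
  s2 (successors {s0, s1, s4, s5}): φ is false.
  s3 (successors {s3}): φ is true.
  s4 (successors {s2, s5}): φ is true.
  s5 (successors {s1, s5}): φ is true.
  s6 (successors {s1, s4, s6}): φ is false.
  s7 (successors {s3, s5}): φ is true.
For instance, at s3:
  At s3: [](<>s | []~q) requires <>s | []~q at every successor {s3}.
      At s3: <>s is true, []~q is true, so <>s | []~q is true.
  So [](<>s | []~q) is true at s3.
Satisfying worlds: {s0, s1, s3, s4, s5, s7}

s0, s1, s3, s4, s5, s7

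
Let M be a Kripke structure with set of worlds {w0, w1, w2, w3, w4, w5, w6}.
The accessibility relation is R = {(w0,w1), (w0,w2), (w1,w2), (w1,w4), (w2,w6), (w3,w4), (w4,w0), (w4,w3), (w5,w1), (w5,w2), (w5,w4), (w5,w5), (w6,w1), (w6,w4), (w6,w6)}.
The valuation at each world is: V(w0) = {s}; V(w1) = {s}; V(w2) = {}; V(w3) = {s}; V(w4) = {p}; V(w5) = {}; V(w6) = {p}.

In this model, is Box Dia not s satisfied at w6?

No

Recall that Box ψ holds at a world iff ψ holds at every accessible world, and Dia ψ holds iff ψ holds at some accessible world.
At w6: Box Dia not s requires Dia not s at every successor {w1, w4, w6}.
  Dia not s fails at w4, so Box Dia not s is false at w6.
    At w4: Dia not s requires not s at some successor in {w0, w3}.
      At w0: not s is false.
      At w3: not s is false.
    So Dia not s is false at w4.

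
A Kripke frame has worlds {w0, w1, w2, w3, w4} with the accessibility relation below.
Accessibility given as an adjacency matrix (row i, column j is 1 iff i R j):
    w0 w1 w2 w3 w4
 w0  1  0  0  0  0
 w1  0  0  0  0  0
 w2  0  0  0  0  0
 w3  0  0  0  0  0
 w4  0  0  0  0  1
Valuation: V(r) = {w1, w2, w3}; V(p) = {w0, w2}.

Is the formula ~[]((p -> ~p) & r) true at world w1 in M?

No

At w1: []((p -> ~p) & r) is true, so ~[]((p -> ~p) & r) is false.
  At w1: no accessible worlds, so []((p -> ~p) & r) holds vacuously.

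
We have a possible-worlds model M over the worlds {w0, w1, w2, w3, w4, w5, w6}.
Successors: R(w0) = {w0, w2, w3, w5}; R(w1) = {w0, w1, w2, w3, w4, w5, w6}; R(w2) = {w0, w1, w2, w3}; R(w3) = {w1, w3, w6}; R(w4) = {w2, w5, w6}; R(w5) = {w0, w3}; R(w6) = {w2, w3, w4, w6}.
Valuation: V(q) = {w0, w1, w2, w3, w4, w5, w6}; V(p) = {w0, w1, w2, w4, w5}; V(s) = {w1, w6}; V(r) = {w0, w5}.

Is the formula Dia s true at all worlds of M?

Let φ = Dia s. Evaluate φ at each world:
  w0 (successors {w0, w2, w3, w5}): φ is false.
  w1 (successors {w0, w1, w2, w3, w4, w5, w6}): φ is true.
  w2 (successors {w0, w1, w2, w3}): φ is true.
  w3 (successors {w1, w3, w6}): φ is true.
  w4 (successors {w2, w5, w6}): φ is true.
  w5 (successors {w0, w3}): φ is false.
  w6 (successors {w2, w3, w4, w6}): φ is true.
Detail at w0 (counterexample):
  At w0: Dia s requires s at some successor in {w0, w2, w3, w5}.
    At w0: s is false.
    At w2: s is false.
    At w3: s is false.
    At w5: s is false.
  So Dia s is false at w0.

No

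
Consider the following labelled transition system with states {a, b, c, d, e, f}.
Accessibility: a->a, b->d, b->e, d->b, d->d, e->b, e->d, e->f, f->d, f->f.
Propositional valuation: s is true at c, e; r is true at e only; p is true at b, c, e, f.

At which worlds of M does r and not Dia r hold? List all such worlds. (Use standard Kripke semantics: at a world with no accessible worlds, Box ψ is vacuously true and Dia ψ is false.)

Let φ = r and not Dia r. Evaluate φ at each world:
  a (successors {a}): φ is false.
  b (successors {d, e}): φ is false.
  c (successors ∅): φ is false.
  d (successors {b, d}): φ is false.
  e (successors {b, d, f}): φ is true.
  f (successors {d, f}): φ is false.
For instance, at a:
  At a: r is false, not Dia r is true, so r and not Dia r is false.
    At a: Dia r is false, so not Dia r is true.
      At a: Dia r requires r at some successor in {a}.
        At a: r is false.
      So Dia r is false at a.
Satisfying worlds: {e}

e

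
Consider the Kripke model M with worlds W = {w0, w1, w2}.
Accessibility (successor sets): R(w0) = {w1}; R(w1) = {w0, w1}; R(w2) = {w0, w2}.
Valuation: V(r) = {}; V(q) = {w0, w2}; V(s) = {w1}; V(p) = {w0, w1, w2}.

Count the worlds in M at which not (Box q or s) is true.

1

Let φ = not (Box q or s). Evaluate φ at each world:
  w0 (successors {w1}): φ is true.
  w1 (successors {w0, w1}): φ is false.
  w2 (successors {w0, w2}): φ is false.
For instance, at w2:
  At w2: Box q or s is true, so not (Box q or s) is false.
    At w2: Box q is true, s is false, so Box q or s is true.
      At w2: Box q requires q at every successor {w0, w2}.
        At w0: q is true.
        At w2: q is true.
      So Box q is true at w2.
Satisfying worlds: {w0}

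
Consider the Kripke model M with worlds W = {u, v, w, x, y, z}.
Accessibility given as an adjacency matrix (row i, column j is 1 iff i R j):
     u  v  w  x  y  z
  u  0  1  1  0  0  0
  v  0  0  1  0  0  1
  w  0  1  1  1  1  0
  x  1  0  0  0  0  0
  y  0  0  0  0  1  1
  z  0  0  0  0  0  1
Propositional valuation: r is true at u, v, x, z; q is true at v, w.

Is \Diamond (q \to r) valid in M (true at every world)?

Let φ = \Diamond (q \to r). Evaluate φ at each world:
  u (successors {v, w}): φ is true.
  v (successors {w, z}): φ is true.
  w (successors {v, w, x, y}): φ is true.
  x (successors {u}): φ is true.
  y (successors {y, z}): φ is true.
  z (successors {z}): φ is true.
For instance, at z:
  At z: \Diamond (q \to r) requires q \to r at some successor in {z}.
    q \to r holds at z, so \Diamond (q \to r) is true at z.

Yes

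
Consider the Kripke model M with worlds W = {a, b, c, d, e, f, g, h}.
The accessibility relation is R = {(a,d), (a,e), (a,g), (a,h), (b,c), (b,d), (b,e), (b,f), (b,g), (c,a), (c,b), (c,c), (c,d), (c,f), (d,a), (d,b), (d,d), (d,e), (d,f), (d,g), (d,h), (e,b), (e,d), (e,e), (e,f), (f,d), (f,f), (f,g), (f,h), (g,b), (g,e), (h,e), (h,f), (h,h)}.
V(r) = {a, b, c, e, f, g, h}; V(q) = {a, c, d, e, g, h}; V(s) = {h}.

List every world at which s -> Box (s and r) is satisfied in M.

Let φ = s -> Box (s and r). Evaluate φ at each world:
  a (successors {d, e, g, h}): φ is true.
  b (successors {c, d, e, f, g}): φ is true.
  c (successors {a, b, c, d, f}): φ is true.
  d (successors {a, b, d, e, f, g, h}): φ is true.
  e (successors {b, d, e, f}): φ is true.
  f (successors {d, f, g, h}): φ is true.
  g (successors {b, e}): φ is true.
  h (successors {e, f, h}): φ is false.
For instance, at e:
  At e: s is false, Box (s and r) is false, so s -> Box (s and r) is true.
    At e: Box (s and r) requires s and r at every successor {b, d, e, f}.
      s and r fails at b, so Box (s and r) is false at e.
Satisfying worlds: {a, b, c, d, e, f, g}

a, b, c, d, e, f, g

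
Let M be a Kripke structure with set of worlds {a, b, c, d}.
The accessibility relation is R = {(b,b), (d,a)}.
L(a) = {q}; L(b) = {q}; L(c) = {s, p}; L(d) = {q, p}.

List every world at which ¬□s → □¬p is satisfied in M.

Let φ = ¬□s → □¬p. Evaluate φ at each world:
  a (successors ∅): φ is true.
  b (successors {b}): φ is true.
  c (successors ∅): φ is true.
  d (successors {a}): φ is true.
For instance, at b:
  At b: ¬□s is true, □¬p is true, so ¬□s → □¬p is true.
    At b: □s is false, so ¬□s is true.
      At b: □s requires s at every successor {b}.
        s fails at b, so □s is false at b.
    At b: □¬p requires ¬p at every successor {b}.
      At b: ¬p is true.
    So □¬p is true at b.
Satisfying worlds: {a, b, c, d}

a, b, c, d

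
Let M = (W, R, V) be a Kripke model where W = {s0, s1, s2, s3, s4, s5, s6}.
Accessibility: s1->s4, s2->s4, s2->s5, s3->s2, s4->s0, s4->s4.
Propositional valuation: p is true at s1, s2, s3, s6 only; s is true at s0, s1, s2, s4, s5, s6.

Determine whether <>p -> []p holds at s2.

At s2: <>p is false, []p is false, so <>p -> []p is true.
  At s2: <>p requires p at some successor in {s4, s5}.
    At s4: p is false.
    At s5: p is false.
  So <>p is false at s2.
  At s2: []p requires p at every successor {s4, s5}.
    p fails at s4, so []p is false at s2.

Yes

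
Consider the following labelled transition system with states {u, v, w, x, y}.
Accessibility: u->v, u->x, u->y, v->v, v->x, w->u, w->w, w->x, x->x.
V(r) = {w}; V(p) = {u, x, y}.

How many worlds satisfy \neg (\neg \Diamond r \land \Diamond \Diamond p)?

Let φ = \neg (\neg \Diamond r \land \Diamond \Diamond p). Evaluate φ at each world:
  u (successors {v, x, y}): φ is false.
  v (successors {v, x}): φ is false.
  w (successors {u, w, x}): φ is true.
  x (successors {x}): φ is false.
  y (successors ∅): φ is true.
For instance, at w:
  At w: \neg \Diamond r \land \Diamond \Diamond p is false, so \neg (\neg \Diamond r \land \Diamond \Diamond p) is true.
    At w: \neg \Diamond r is false, \Diamond \Diamond p is true, so \neg \Diamond r \land \Diamond \Diamond p is false.
      At w: \Diamond r is true, so \neg \Diamond r is false.
      At w: \Diamond \Diamond p requires \Diamond p at some successor in {u, w, x}.
        \Diamond p holds at u, so \Diamond \Diamond p is true at w.
Satisfying worlds: {w, y}

2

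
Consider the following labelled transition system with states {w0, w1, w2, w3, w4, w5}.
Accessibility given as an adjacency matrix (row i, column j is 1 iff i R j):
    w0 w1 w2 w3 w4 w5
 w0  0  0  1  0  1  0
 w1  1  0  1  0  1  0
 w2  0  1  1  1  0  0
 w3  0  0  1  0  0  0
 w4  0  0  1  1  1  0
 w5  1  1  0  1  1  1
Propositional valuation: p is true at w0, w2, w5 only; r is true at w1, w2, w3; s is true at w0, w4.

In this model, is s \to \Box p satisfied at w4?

No

At w4: s is true, \Box p is false, so s \to \Box p is false.
  At w4: \Box p requires p at every successor {w2, w3, w4}.
    p fails at w3, so \Box p is false at w4.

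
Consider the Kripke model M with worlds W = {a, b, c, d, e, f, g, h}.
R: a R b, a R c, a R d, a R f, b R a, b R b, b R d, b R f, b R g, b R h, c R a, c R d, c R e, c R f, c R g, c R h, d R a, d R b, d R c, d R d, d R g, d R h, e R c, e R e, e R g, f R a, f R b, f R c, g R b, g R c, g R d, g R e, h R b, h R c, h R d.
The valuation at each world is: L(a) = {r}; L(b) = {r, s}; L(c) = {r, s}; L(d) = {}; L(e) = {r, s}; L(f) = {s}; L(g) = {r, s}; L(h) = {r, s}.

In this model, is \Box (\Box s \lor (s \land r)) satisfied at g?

At g: \Box (\Box s \lor (s \land r)) requires \Box s \lor (s \land r) at every successor {b, c, d, e}.
  \Box s \lor (s \land r) fails at d, so \Box (\Box s \lor (s \land r)) is false at g.
    At d: \Box s is false, s \land r is false, so \Box s \lor (s \land r) is false.
      At d: \Box s requires s at every successor {a, b, c, d, g, h}.
        s fails at a, so \Box s is false at d.

No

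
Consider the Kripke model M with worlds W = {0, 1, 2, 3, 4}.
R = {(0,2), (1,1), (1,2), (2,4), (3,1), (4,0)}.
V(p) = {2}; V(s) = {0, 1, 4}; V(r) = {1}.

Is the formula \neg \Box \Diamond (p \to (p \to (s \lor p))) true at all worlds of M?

No

Recall that \Box ψ holds at a world iff ψ holds at every accessible world, and \Diamond ψ holds iff ψ holds at some accessible world.
Let φ = \neg \Box \Diamond (p \to (p \to (s \lor p))). Evaluate φ at each world:
  0 (successors {2}): φ is false.
  1 (successors {1, 2}): φ is false.
  2 (successors {4}): φ is false.
  3 (successors {1}): φ is false.
  4 (successors {0}): φ is false.
Detail at 0 (counterexample):
  At 0: \Box \Diamond (p \to (p \to (s \lor p))) is true, so \neg \Box \Diamond (p \to (p \to (s \lor p))) is false.
    At 0: \Box \Diamond (p \to (p \to (s \lor p))) requires \Diamond (p \to (p \to (s \lor p))) at every successor {2}.
      At 2: \Diamond (p \to (p \to (s \lor p))) is true.
    So \Box \Diamond (p \to (p \to (s \lor p))) is true at 0.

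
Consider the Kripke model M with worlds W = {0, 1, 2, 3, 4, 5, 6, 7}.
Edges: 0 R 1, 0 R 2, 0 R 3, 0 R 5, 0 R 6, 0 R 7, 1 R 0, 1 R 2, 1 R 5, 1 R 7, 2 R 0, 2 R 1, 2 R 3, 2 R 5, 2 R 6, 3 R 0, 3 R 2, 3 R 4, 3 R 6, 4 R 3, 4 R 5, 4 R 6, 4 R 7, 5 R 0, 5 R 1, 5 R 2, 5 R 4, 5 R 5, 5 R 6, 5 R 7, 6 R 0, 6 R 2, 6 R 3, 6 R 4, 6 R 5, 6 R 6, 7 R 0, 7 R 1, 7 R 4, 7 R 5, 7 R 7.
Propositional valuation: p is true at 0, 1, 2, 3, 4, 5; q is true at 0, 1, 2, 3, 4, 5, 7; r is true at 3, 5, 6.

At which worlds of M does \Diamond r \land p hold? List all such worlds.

Recall that \Diamond ψ holds at a world iff ψ holds at some accessible world.
Let φ = \Diamond r \land p. Evaluate φ at each world:
  0 (successors {1, 2, 3, 5, 6, 7}): φ is true.
  1 (successors {0, 2, 5, 7}): φ is true.
  2 (successors {0, 1, 3, 5, 6}): φ is true.
  3 (successors {0, 2, 4, 6}): φ is true.
  4 (successors {3, 5, 6, 7}): φ is true.
  5 (successors {0, 1, 2, 4, 5, 6, 7}): φ is true.
  6 (successors {0, 2, 3, 4, 5, 6}): φ is false.
  7 (successors {0, 1, 4, 5, 7}): φ is false.
For instance, at 4:
  At 4: \Diamond r is true, p is true, so \Diamond r \land p is true.
    At 4: \Diamond r requires r at some successor in {3, 5, 6, 7}.
      r holds at 3, so \Diamond r is true at 4.
Satisfying worlds: {0, 1, 2, 3, 4, 5}

0, 1, 2, 3, 4, 5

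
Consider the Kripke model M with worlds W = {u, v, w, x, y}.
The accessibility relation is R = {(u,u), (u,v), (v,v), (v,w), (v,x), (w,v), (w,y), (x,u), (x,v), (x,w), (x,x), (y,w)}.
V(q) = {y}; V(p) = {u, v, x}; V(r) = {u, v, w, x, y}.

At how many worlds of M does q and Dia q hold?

Recall that Dia ψ holds at a world iff ψ holds at some accessible world.
Let φ = q and Dia q. Evaluate φ at each world:
  u (successors {u, v}): φ is false.
  v (successors {v, w, x}): φ is false.
  w (successors {v, y}): φ is false.
  x (successors {u, v, w, x}): φ is false.
  y (successors {w}): φ is false.
For instance, at v:
  At v: q is false, Dia q is false, so q and Dia q is false.
    At v: Dia q requires q at some successor in {v, w, x}.
      At v: q is false.
      At w: q is false.
      At x: q is false.
    So Dia q is false at v.
Satisfying worlds: none.

0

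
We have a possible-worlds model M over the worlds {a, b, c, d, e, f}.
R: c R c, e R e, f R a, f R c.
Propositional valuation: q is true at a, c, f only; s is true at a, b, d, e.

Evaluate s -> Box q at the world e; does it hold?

Recall that Box ψ holds at a world iff ψ holds at every accessible world, and Dia ψ holds iff ψ holds at some accessible world.
At e: s is true, Box q is false, so s -> Box q is false.
  At e: Box q requires q at every successor {e}.
    q fails at e, so Box q is false at e.

No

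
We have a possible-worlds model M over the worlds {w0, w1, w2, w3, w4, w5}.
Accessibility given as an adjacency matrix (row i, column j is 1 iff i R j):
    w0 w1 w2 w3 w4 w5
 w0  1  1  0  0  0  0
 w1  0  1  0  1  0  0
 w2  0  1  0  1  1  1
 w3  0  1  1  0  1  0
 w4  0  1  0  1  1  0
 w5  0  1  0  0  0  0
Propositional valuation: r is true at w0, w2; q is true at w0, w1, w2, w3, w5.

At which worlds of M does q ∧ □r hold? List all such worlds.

none

Let φ = q ∧ □r. Evaluate φ at each world:
  w0 (successors {w0, w1}): φ is false.
  w1 (successors {w1, w3}): φ is false.
  w2 (successors {w1, w3, w4, w5}): φ is false.
  w3 (successors {w1, w2, w4}): φ is false.
  w4 (successors {w1, w3, w4}): φ is false.
  w5 (successors {w1}): φ is false.
For instance, at w3:
  At w3: q is true, □r is false, so q ∧ □r is false.
    At w3: □r requires r at every successor {w1, w2, w4}.
      r fails at w1, so □r is false at w3.
Satisfying worlds: none.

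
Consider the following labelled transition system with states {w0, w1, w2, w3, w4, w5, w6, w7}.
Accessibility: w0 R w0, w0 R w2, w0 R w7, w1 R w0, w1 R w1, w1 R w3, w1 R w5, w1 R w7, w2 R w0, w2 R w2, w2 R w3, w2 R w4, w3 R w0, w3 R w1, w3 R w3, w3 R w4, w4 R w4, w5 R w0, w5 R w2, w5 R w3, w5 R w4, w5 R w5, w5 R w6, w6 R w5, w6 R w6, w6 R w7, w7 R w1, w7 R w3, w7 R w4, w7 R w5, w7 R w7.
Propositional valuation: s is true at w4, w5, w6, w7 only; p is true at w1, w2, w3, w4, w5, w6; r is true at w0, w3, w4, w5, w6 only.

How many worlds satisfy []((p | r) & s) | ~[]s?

7

Let φ = []((p | r) & s) | ~[]s. Evaluate φ at each world:
  w0 (successors {w0, w2, w7}): φ is true.
  w1 (successors {w0, w1, w3, w5, w7}): φ is true.
  w2 (successors {w0, w2, w3, w4}): φ is true.
  w3 (successors {w0, w1, w3, w4}): φ is true.
  w4 (successors {w4}): φ is true.
  w5 (successors {w0, w2, w3, w4, w5, w6}): φ is true.
  w6 (successors {w5, w6, w7}): φ is false.
  w7 (successors {w1, w3, w4, w5, w7}): φ is true.
For instance, at w3:
  At w3: []((p | r) & s) is false, ~[]s is true, so []((p | r) & s) | ~[]s is true.
    At w3: []((p | r) & s) requires (p | r) & s at every successor {w0, w1, w3, w4}.
      (p | r) & s fails at w0, so []((p | r) & s) is false at w3.
    At w3: []s is false, so ~[]s is true.
      At w3: []s requires s at every successor {w0, w1, w3, w4}.
        s fails at w0, so []s is false at w3.
Satisfying worlds: {w0, w1, w2, w3, w4, w5, w7}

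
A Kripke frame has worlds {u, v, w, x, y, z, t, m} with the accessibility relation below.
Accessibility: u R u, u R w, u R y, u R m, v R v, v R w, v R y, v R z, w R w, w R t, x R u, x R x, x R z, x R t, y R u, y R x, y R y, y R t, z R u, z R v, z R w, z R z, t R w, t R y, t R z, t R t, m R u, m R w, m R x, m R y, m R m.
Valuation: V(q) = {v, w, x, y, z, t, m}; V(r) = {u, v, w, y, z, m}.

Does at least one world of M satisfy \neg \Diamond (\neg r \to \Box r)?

No

Recall that \Box ψ holds at a world iff ψ holds at every accessible world, and \Diamond ψ holds iff ψ holds at some accessible world.
Let φ = \neg \Diamond (\neg r \to \Box r). Evaluate φ at each world:
  u (successors {u, w, y, m}): φ is false.
  v (successors {v, w, y, z}): φ is false.
  w (successors {w, t}): φ is false.
  x (successors {u, x, z, t}): φ is false.
  y (successors {u, x, y, t}): φ is false.
  z (successors {u, v, w, z}): φ is false.
  t (successors {w, y, z, t}): φ is false.
  m (successors {u, w, x, y, m}): φ is false.
For instance, at z:
  At z: \Diamond (\neg r \to \Box r) is true, so \neg \Diamond (\neg r \to \Box r) is false.
    At z: \Diamond (\neg r \to \Box r) requires \neg r \to \Box r at some successor in {u, v, w, z}.
      \neg r \to \Box r holds at u, so \Diamond (\neg r \to \Box r) is true at z.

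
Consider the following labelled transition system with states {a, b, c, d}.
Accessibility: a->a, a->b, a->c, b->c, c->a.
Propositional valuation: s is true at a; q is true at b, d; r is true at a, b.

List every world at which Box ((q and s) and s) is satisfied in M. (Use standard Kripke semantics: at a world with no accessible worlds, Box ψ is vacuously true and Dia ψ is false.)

d

Let φ = Box ((q and s) and s). Evaluate φ at each world:
  a (successors {a, b, c}): φ is false.
  b (successors {c}): φ is false.
  c (successors {a}): φ is false.
  d (successors ∅): φ is true.
For instance, at c:
  At c: Box ((q and s) and s) requires (q and s) and s at every successor {a}.
    (q and s) and s fails at a, so Box ((q and s) and s) is false at c.
Satisfying worlds: {d}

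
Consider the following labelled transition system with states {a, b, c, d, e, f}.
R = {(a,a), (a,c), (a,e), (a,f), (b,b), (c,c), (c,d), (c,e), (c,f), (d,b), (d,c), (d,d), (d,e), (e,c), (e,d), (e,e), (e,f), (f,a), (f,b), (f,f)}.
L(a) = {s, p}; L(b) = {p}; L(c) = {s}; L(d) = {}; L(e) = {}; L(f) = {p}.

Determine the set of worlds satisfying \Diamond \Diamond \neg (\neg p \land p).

a, b, c, d, e, f

Let φ = \Diamond \Diamond \neg (\neg p \land p). Evaluate φ at each world:
  a (successors {a, c, e, f}): φ is true.
  b (successors {b}): φ is true.
  c (successors {c, d, e, f}): φ is true.
  d (successors {b, c, d, e}): φ is true.
  e (successors {c, d, e, f}): φ is true.
  f (successors {a, b, f}): φ is true.
For instance, at a:
  At a: \Diamond \Diamond \neg (\neg p \land p) requires \Diamond \neg (\neg p \land p) at some successor in {a, c, e, f}.
    \Diamond \neg (\neg p \land p) holds at a, so \Diamond \Diamond \neg (\neg p \land p) is true at a.
      At a: \Diamond \neg (\neg p \land p) requires \neg (\neg p \land p) at some successor in {a, c, e, f}.
        \neg (\neg p \land p) holds at a, so \Diamond \neg (\neg p \land p) is true at a.
Satisfying worlds: {a, b, c, d, e, f}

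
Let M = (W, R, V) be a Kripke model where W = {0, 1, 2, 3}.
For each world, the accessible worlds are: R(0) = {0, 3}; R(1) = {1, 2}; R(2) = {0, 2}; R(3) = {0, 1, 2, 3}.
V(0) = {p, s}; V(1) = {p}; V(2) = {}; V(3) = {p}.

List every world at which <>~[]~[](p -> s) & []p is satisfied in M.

Recall that []ψ holds at a world iff ψ holds at every accessible world, and <>ψ holds iff ψ holds at some accessible world.
Let φ = <>~[]~[](p -> s) & []p. Evaluate φ at each world:
  0 (successors {0, 3}): φ is true.
  1 (successors {1, 2}): φ is false.
  2 (successors {0, 2}): φ is false.
  3 (successors {0, 1, 2, 3}): φ is false.
For instance, at 0:
  At 0: <>~[]~[](p -> s) is true, []p is true, so <>~[]~[](p -> s) & []p is true.
    At 0: <>~[]~[](p -> s) requires ~[]~[](p -> s) at some successor in {0, 3}.
      ~[]~[](p -> s) holds at 3, so <>~[]~[](p -> s) is true at 0.
    At 0: []p requires p at every successor {0, 3}.
      At 0: p is true.
      At 3: p is true.
    So []p is true at 0.
Satisfying worlds: {0}

0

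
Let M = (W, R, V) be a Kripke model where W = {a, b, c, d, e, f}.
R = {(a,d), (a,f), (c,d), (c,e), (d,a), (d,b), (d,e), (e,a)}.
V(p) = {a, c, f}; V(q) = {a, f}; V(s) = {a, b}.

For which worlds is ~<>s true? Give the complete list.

Let φ = ~<>s. Evaluate φ at each world:
  a (successors {d, f}): φ is true.
  b (successors ∅): φ is true.
  c (successors {d, e}): φ is true.
  d (successors {a, b, e}): φ is false.
  e (successors {a}): φ is false.
  f (successors ∅): φ is true.
For instance, at a:
  At a: <>s is false, so ~<>s is true.
    At a: <>s requires s at some successor in {d, f}.
      At d: s is false.
      At f: s is false.
    So <>s is false at a.
Satisfying worlds: {a, b, c, f}

a, b, c, f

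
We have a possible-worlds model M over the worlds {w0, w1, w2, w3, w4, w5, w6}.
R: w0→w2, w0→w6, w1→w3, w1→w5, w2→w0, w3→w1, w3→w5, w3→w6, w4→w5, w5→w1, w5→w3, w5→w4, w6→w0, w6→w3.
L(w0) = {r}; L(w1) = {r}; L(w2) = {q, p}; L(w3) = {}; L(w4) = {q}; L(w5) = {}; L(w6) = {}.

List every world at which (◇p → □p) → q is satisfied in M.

w0, w2, w4

Let φ = (◇p → □p) → q. Evaluate φ at each world:
  w0 (successors {w2, w6}): φ is true.
  w1 (successors {w3, w5}): φ is false.
  w2 (successors {w0}): φ is true.
  w3 (successors {w1, w5, w6}): φ is false.
  w4 (successors {w5}): φ is true.
  w5 (successors {w1, w3, w4}): φ is false.
  w6 (successors {w0, w3}): φ is false.
For instance, at w4:
  At w4: ◇p → □p is true, q is true, so (◇p → □p) → q is true.
    At w4: ◇p is false, □p is false, so ◇p → □p is true.
      At w4: ◇p requires p at some successor in {w5}.
        At w5: p is false.
      So ◇p is false at w4.
      At w4: □p requires p at every successor {w5}.
        p fails at w5, so □p is false at w4.
Satisfying worlds: {w0, w2, w4}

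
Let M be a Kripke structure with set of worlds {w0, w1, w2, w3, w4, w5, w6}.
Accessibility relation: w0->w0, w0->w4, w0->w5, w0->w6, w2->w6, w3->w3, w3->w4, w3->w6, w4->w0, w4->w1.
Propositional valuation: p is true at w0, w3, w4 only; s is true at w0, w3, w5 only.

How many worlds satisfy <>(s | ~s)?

Let φ = <>(s | ~s). Evaluate φ at each world:
  w0 (successors {w0, w4, w5, w6}): φ is true.
  w1 (successors ∅): φ is false.
  w2 (successors {w6}): φ is true.
  w3 (successors {w3, w4, w6}): φ is true.
  w4 (successors {w0, w1}): φ is true.
  w5 (successors ∅): φ is false.
  w6 (successors ∅): φ is false.
For instance, at w3:
  At w3: <>(s | ~s) requires s | ~s at some successor in {w3, w4, w6}.
    s | ~s holds at w3, so <>(s | ~s) is true at w3.
Satisfying worlds: {w0, w2, w3, w4}

4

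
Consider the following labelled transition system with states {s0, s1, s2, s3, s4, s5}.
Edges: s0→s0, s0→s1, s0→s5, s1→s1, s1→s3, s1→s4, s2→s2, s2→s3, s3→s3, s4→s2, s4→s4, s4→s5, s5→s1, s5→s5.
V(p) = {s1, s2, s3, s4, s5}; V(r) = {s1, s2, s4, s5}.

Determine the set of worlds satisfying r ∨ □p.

s1, s2, s3, s4, s5

Let φ = r ∨ □p. Evaluate φ at each world:
  s0 (successors {s0, s1, s5}): φ is false.
  s1 (successors {s1, s3, s4}): φ is true.
  s2 (successors {s2, s3}): φ is true.
  s3 (successors {s3}): φ is true.
  s4 (successors {s2, s4, s5}): φ is true.
  s5 (successors {s1, s5}): φ is true.
For instance, at s1:
  At s1: r is true, □p is true, so r ∨ □p is true.
    At s1: □p requires p at every successor {s1, s3, s4}.
      At s1: p is true.
      At s3: p is true.
      At s4: p is true.
    So □p is true at s1.
Satisfying worlds: {s1, s2, s3, s4, s5}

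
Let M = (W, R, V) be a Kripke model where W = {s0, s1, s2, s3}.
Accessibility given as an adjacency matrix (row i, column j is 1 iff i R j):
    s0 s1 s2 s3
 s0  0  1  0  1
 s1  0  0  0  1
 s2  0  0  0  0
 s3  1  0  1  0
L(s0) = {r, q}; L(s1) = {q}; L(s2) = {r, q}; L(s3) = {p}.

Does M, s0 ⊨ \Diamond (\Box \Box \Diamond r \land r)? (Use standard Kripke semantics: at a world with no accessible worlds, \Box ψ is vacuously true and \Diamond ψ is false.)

No

At s0: \Diamond (\Box \Box \Diamond r \land r) requires \Box \Box \Diamond r \land r at some successor in {s1, s3}.
  At s1: \Box \Box \Diamond r \land r is false.
  At s3: \Box \Box \Diamond r \land r is false.
So \Diamond (\Box \Box \Diamond r \land r) is false at s0.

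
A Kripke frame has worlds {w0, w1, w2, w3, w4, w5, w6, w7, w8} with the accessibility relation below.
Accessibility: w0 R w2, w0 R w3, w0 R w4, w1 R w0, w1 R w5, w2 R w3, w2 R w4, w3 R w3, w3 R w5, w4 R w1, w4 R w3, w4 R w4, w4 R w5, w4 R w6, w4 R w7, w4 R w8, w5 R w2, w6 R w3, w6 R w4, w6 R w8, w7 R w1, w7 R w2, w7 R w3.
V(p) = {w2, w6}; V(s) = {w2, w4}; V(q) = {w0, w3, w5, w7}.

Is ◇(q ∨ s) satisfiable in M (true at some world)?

Let φ = ◇(q ∨ s). Evaluate φ at each world:
  w0 (successors {w2, w3, w4}): φ is true.
  w1 (successors {w0, w5}): φ is true.
  w2 (successors {w3, w4}): φ is true.
  w3 (successors {w3, w5}): φ is true.
  w4 (successors {w1, w3, w4, w5, w6, w7, w8}): φ is true.
  w5 (successors {w2}): φ is true.
  w6 (successors {w3, w4, w8}): φ is true.
  w7 (successors {w1, w2, w3}): φ is true.
  w8 (successors ∅): φ is false.
Detail at w0 (witness):
  At w0: ◇(q ∨ s) requires q ∨ s at some successor in {w2, w3, w4}.
    q ∨ s holds at w2, so ◇(q ∨ s) is true at w0.

Yes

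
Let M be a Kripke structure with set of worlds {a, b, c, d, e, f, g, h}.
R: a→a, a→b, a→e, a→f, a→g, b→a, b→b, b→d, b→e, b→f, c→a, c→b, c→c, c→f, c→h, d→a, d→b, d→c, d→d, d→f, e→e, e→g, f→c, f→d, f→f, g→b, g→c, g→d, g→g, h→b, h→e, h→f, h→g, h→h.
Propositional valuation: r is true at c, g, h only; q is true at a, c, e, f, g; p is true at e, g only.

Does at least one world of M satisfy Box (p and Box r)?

No

Let φ = Box (p and Box r). Evaluate φ at each world:
  a (successors {a, b, e, f, g}): φ is false.
  b (successors {a, b, d, e, f}): φ is false.
  c (successors {a, b, c, f, h}): φ is false.
  d (successors {a, b, c, d, f}): φ is false.
  e (successors {e, g}): φ is false.
  f (successors {c, d, f}): φ is false.
  g (successors {b, c, d, g}): φ is false.
  h (successors {b, e, f, g, h}): φ is false.
For instance, at c:
  At c: Box (p and Box r) requires p and Box r at every successor {a, b, c, f, h}.
    p and Box r fails at a, so Box (p and Box r) is false at c.
      At a: p is false, Box r is false, so p and Box r is false.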